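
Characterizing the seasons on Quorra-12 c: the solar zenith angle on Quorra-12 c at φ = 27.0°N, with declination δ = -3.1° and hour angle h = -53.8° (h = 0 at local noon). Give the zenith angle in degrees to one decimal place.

cos θ_z = sin φ sin δ + cos φ cos δ cos h = -0.024551 + 0.525463 = 0.500912.
θ_z = arccos(0.500912) = 59.9°.

θ_z = 59.9°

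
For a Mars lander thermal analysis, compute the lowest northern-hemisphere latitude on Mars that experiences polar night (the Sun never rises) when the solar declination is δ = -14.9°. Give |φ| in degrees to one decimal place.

Polar night requires cos H₀ = −tan φ tan δ ≥ 1, i.e. tan φ tan δ ≤ −1.
The boundary is |tan φ| · |tan δ| = 1, so |φ| = 90° − |δ| = 90° − 14.9° = 75.1° in the northern hemisphere.

|φ| = 75.1°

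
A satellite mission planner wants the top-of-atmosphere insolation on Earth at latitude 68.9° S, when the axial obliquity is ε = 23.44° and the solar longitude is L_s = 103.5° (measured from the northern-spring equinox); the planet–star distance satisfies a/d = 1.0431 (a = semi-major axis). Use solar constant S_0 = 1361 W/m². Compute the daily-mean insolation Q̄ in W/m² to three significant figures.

Solar declination: sin δ = sin ε · sin L_s = sin 23.44° × sin 103.5° = 0.38680, so δ = +22.755°.
cos h₀ = −tan(-68.9°) tan(+22.755°) = 1.0870 ≥ 1 ⇒ polar night, h₀ = 0 and Q̄ = 0.
Inverse-square distance factor (a/d)² = 1.0431² = 1.088058.

Q̄ ≈ 0.00 W/m²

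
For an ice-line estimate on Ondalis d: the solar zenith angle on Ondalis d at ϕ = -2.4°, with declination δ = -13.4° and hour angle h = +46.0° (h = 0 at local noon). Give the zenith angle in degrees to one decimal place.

θ_z = 46.8°

cos θ_z = sin ϕ sin δ + cos ϕ cos δ cos h = 0.009705 + 0.675154 = 0.684859.
θ_z = arccos(0.684859) = 46.8°.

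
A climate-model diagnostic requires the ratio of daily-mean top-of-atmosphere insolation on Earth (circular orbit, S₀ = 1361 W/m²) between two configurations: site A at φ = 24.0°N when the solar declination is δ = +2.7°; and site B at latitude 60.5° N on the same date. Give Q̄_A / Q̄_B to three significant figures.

Q̄_A / Q̄_B ≈ 1.69

— Configuration A (φ=+24.0°):
cos H₀ = −tan(+24.0°) tan(+2.700°) = -0.0210, H₀ = 1.5918 rad.
Bracket: H₀ sin φ sin δ + cos φ cos δ sin H₀ = 1.5918×0.40674×0.04711 + 0.91355×0.99889×0.99978 = 0.030501 + 0.912335 = 0.942836.
Q̄ = (S₀/π) × [bracket] = (1361/π) × 0.942836 = 408.46 W/m².
— Configuration B (φ=+60.5°):
cos H₀ = −tan(+60.5°) tan(+2.700°) = -0.0834, H₀ = 1.6542 rad.
Bracket: H₀ sin φ sin δ + cos φ cos δ sin H₀ = 1.6542×0.87036×0.04711 + 0.49242×0.99889×0.99652 = 0.067827 + 0.490162 = 0.557989.
Q̄ = (S₀/π) × [bracket] = (1361/π) × 0.557989 = 241.73 W/m².
Ratio Q̄_A / Q̄_B = 408.46 / 241.73 = 1.690.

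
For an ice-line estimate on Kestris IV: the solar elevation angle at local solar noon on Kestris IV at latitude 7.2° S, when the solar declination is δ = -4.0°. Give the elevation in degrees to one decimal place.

86.8°

At local noon the hour angle is zero, so the zenith angle equals |φ − δ| = |-7.2° − (-4.000°)| = 3.200°.
Elevation = 90° − 3.200° = 86.8°.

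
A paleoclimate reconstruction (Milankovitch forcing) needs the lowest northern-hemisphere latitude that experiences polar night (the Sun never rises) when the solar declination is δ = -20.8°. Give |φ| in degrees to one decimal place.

|φ| = 69.2°

Polar night requires cos H₀ = −tan φ tan δ ≥ 1, i.e. tan φ tan δ ≤ −1.
The boundary is |tan φ| · |tan δ| = 1, so |φ| = 90° − |δ| = 90° − 20.8° = 69.2° in the northern hemisphere.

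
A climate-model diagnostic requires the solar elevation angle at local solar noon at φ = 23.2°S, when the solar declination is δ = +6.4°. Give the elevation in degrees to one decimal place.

60.4°

At local noon the hour angle is zero, so the zenith angle equals |φ − δ| = |-23.2° − (+6.400°)| = 29.600°.
Elevation = 90° − 29.600° = 60.4°.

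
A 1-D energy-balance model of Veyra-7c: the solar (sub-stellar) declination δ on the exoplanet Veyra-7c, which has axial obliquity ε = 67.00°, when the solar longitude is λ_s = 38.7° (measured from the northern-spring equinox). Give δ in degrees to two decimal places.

δ = +35.14°

sin δ = sin ε · sin λ_s = sin 67.00° × sin 38.7° = 0.575539.
δ = arcsin(0.575539) = +35.14°.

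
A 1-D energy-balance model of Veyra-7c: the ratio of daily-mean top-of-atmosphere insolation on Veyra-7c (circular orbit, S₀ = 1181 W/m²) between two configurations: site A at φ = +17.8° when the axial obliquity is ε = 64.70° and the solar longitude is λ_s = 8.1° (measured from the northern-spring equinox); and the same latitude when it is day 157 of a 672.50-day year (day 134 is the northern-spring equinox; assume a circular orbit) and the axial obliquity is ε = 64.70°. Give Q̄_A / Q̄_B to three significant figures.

Q̄_A / Q̄_B ≈ 0.978

— Configuration A (φ=+17.8°):
Solar declination: sin δ = sin ε · sin λ_s = sin 64.70° × sin 8.1° = 0.12739, so δ = +7.319°.
cos H₀ = −tan(+17.8°) tan(+7.319°) = -0.0412, H₀ = 1.6120 rad.
Bracket: H₀ sin φ sin δ + cos φ cos δ sin H₀ = 1.6120×0.30570×0.12739 + 0.95213×0.99185×0.99915 = 0.062776 + 0.943567 = 1.006343.
Q̄ = (S₀/π) × [bracket] = (1181/π) × 1.006343 = 378.31 W/m².
— Configuration B (φ=+17.8°):
Solar longitude: λ_s = 360° × (157 − 134)/672.50 = 12.312°.
sin δ = sin 64.70° × sin 12.312° = 0.19279, so δ = +11.115°.
cos H₀ = −tan(+17.8°) tan(+11.115°) = -0.0631, H₀ = 1.6339 rad.
Bracket: H₀ sin φ sin δ + cos φ cos δ sin H₀ = 1.6339×0.30570×0.19279 + 0.95213×0.98124×0.99801 = 0.096295 + 0.932409 = 1.028704.
Q̄ = (S₀/π) × [bracket] = (1181/π) × 1.028704 = 386.71 W/m².
Ratio Q̄_A / Q̄_B = 378.31 / 386.71 = 0.9783.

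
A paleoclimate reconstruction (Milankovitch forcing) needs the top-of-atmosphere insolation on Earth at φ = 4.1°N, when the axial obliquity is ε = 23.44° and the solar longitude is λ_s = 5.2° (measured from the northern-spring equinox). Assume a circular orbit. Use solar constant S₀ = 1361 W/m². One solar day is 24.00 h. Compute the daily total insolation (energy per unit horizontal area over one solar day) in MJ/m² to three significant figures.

37.5 MJ/m²

Solar declination: sin δ = sin ε · sin λ_s = sin 23.44° × sin 5.2° = 0.03605, so δ = +2.066°.
cos H₀ = −tan(+4.1°) tan(+2.066°) = -0.0026, H₀ = 1.5734 rad.
Bracket: H₀ sin φ sin δ + cos φ cos δ sin H₀ = 1.5734×0.07150×0.03605 + 0.99744×0.99935×1.00000 = 0.004056 + 0.996792 = 1.000848.
Q̄ = (S₀/π) × [bracket] = (1361/π) × 1.000848 = 433.59 W/m².
Daily total = Q̄ × 24.00 h × 3600 s/h = 433.59 × 24.00 × 3600 / 10⁶ = 37.46 MJ/m².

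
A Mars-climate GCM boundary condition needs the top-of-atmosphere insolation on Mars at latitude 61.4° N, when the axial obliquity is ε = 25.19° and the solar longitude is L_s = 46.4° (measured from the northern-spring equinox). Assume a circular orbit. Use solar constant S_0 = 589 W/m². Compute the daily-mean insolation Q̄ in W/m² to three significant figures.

Q̄ ≈ 181 W/m²

Solar declination: sin δ = sin ε · sin L_s = sin 25.19° × sin 46.4° = 0.30822, so δ = +17.952°.
cos h₀ = −tan(+61.4°) tan(+17.952°) = -0.5943, h₀ = 2.2071 rad.
Bracket: h₀ sin ϕ sin δ + cos ϕ cos δ sin h₀ = 2.2071×0.87798×0.30822 + 0.47869×0.95131×0.80428 = 0.597266 + 0.366255 = 0.963521.
Q̄ = (S_0/π) × [bracket] = (589/π) × 0.963521 = 180.6 W/m².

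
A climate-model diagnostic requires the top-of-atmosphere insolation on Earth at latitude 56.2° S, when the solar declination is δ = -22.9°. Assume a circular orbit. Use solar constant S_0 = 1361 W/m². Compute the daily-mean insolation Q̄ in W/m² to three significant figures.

Q̄ ≈ 488 W/m²

cos h₀ = −tan(-56.2°) tan(-22.900°) = -0.6310, h₀ = 2.2536 rad.
Bracket: h₀ sin ϕ sin δ + cos ϕ cos δ sin h₀ = 2.2536×-0.83098×-0.38912 + 0.55630×0.92119×0.77578 = 0.728704 + 0.397555 = 1.126259.
Q̄ = (S_0/π) × [bracket] = (1361/π) × 1.126259 = 487.9 W/m².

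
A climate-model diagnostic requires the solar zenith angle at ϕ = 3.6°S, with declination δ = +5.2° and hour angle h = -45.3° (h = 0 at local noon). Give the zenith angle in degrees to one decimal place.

θ_z = 46.1°

cos θ_z = sin ϕ sin δ + cos ϕ cos δ cos h = -0.005691 + 0.699118 = 0.693427.
θ_z = arccos(0.693427) = 46.1°.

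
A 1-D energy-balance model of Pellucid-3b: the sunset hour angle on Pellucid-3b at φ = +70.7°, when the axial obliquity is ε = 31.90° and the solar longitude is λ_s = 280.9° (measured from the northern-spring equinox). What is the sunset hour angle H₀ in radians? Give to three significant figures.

H₀ = 0.00 rad

Solar declination: sin δ = sin ε · sin λ_s = sin 31.90° × sin 280.9° = -0.51890, so δ = -31.259°.
cos H₀ = −tan φ · tan δ = 1.7334 ≥ 1, so the host star never rises (polar night) and H₀ = 0.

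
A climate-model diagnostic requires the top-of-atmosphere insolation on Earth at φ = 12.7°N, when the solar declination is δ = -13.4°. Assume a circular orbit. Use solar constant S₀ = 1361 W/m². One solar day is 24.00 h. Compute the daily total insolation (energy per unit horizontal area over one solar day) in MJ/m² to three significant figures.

32.6 MJ/m²

cos H₀ = −tan(+12.7°) tan(-13.400°) = 0.0537, H₀ = 1.5171 rad.
Bracket: H₀ sin φ sin δ + cos φ cos δ sin H₀ = 1.5171×0.21985×-0.23175 + 0.97553×0.97278×0.99856 = -0.077297 + 0.947610 = 0.870313.
Q̄ = (S₀/π) × [bracket] = (1361/π) × 0.870313 = 377.04 W/m².
Daily total = Q̄ × 24.00 h × 3600 s/h = 377.04 × 24.00 × 3600 / 10⁶ = 32.58 MJ/m².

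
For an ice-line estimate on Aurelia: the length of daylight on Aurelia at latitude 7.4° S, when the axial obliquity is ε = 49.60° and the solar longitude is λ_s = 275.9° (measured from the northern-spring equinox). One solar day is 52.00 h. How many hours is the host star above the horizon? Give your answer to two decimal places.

28.50 h

Solar declination: sin δ = sin ε · sin λ_s = sin 49.60° × sin 275.9° = -0.75750, so δ = -49.245°.
cos H₀ = −tan φ · tan δ = −tan(-7.4°) × tan(-49.245°) = -0.1507, so H₀ = 1.7221 rad = 98.67°.
Daylight = 2H₀/(2π) × 52.00 h = (1.7221/π) × 52.00 = 28.50 h.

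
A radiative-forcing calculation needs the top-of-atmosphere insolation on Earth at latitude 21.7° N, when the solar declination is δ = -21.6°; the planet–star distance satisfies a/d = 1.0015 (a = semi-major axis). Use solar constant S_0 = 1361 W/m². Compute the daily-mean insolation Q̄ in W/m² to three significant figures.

cos h₀ = −tan(+21.7°) tan(-21.600°) = 0.1576, h₀ = 1.4126 rad.
Bracket: h₀ sin ϕ sin δ + cos ϕ cos δ sin h₀ = 1.4126×0.36975×-0.36812 + 0.92913×0.92978×0.98751 = -0.192272 + 0.853097 = 0.660825.
Inverse-square distance factor (a/d)² = 1.0015² = 1.003002.
Q̄ = (S_0/π) × 1.003002 × [bracket] = (1361/π) × 1.003002 × 0.660825 = 287.1 W/m².

Q̄ ≈ 287 W/m²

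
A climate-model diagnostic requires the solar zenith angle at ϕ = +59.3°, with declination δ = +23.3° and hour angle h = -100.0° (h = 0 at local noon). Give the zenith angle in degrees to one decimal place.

cos θ_z = sin ϕ sin δ + cos ϕ cos δ cos h = 0.340111 + -0.081425 = 0.258686.
θ_z = arccos(0.258686) = 75.0°.

θ_z = 75.0°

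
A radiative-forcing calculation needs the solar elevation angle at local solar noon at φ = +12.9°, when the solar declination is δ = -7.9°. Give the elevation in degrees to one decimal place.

At local noon the hour angle is zero, so the zenith angle equals |φ − δ| = |+12.9° − (-7.900°)| = 20.800°.
Elevation = 90° − 20.800° = 69.2°.

69.2°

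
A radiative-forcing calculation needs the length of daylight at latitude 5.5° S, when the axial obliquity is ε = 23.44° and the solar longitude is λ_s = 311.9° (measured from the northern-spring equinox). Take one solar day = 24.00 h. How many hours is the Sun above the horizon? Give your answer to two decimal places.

Solar declination: sin δ = sin ε · sin λ_s = sin 23.44° × sin 311.9° = -0.29608, so δ = -17.222°.
cos H₀ = −tan φ · tan δ = −tan(-5.5°) × tan(-17.222°) = -0.0298, so H₀ = 1.6006 rad = 91.71°.
Daylight = 2H₀/(2π) × 24.00 h = (1.6006/π) × 24.00 = 12.23 h.

12.23 h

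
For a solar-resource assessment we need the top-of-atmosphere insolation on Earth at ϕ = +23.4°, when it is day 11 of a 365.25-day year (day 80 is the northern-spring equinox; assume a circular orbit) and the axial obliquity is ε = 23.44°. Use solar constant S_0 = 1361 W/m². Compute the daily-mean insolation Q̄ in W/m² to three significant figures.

Solar longitude: L_s = 360° × (11 − 80)/365.25 = -68.008°, i.e. -68.008° + 360° = 291.992°.
sin δ = sin 23.44° × sin 291.992° = -0.36884, so δ = -21.644°.
cos h₀ = −tan(+23.4°) tan(-21.644°) = 0.1717, h₀ = 1.3982 rad.
Bracket: h₀ sin ϕ sin δ + cos ϕ cos δ sin h₀ = 1.3982×0.39715×-0.36884 + 0.91775×0.92949×0.98515 = -0.204815 + 0.840372 = 0.635557.
Q̄ = (S_0/π) × [bracket] = (1361/π) × 0.635557 = 275.3 W/m².

Q̄ ≈ 275 W/m²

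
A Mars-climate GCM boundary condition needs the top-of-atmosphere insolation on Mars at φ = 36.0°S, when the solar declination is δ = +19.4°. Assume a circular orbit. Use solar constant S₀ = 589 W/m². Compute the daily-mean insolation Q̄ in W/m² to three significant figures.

Q̄ ≈ 90.3 W/m²

cos H₀ = −tan(-36.0°) tan(+19.400°) = 0.2559, H₀ = 1.3121 rad.
Bracket: H₀ sin φ sin δ + cos φ cos δ sin H₀ = 1.3121×-0.58779×0.33216 + 0.80902×0.94322×0.96671 = -0.256175 + 0.737681 = 0.481506.
Q̄ = (S₀/π) × [bracket] = (589/π) × 0.481506 = 90.27 W/m².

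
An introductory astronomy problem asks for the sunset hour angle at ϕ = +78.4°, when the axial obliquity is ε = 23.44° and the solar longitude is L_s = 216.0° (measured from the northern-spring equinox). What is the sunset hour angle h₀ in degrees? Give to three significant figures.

h₀ = 0.00°

Solar declination: sin δ = sin ε · sin L_s = sin 23.44° × sin 216.0° = -0.23381, so δ = -13.522°.
cos h₀ = −tan ϕ · tan δ = 1.1715 ≥ 1, so the Sun never rises (polar night) and h₀ = 0.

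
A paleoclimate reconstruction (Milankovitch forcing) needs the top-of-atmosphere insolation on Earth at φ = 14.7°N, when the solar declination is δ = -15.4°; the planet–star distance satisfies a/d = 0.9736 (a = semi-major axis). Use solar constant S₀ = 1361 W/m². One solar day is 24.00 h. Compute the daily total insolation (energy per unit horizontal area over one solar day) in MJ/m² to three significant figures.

29.4 MJ/m²

cos H₀ = −tan(+14.7°) tan(-15.400°) = 0.0723, H₀ = 1.4985 rad.
Bracket: H₀ sin φ sin δ + cos φ cos δ sin H₀ = 1.4985×0.25376×-0.26556 + 0.96727×0.96410×0.99739 = -0.100982 + 0.930111 = 0.829129.
Inverse-square distance factor (a/d)² = 0.9736² = 0.947897.
Q̄ = (S₀/π) × 0.947897 × [bracket] = (1361/π) × 0.947897 × 0.829129 = 340.48 W/m².
Daily total = Q̄ × 24.00 h × 3600 s/h = 340.48 × 24.00 × 3600 / 10⁶ = 29.42 MJ/m².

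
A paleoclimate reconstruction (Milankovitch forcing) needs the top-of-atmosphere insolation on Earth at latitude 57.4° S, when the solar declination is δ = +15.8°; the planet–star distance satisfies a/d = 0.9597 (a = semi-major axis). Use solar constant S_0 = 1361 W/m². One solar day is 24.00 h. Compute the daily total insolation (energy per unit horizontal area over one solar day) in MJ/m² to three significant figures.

cos h₀ = −tan(-57.4°) tan(+15.800°) = 0.4425, h₀ = 1.1124 rad.
Bracket: h₀ sin ϕ sin δ + cos ϕ cos δ sin h₀ = 1.1124×-0.84245×0.27228 + 0.53877×0.96222×0.89678 = -0.255165 + 0.464904 = 0.209739.
Inverse-square distance factor (a/d)² = 0.9597² = 0.921024.
Q̄ = (S_0/π) × 0.921024 × [bracket] = (1361/π) × 0.921024 × 0.209739 = 83.687 W/m².
Daily total = Q̄ × 24.00 h × 3600 s/h = 83.687 × 24.00 × 3600 / 10⁶ = 7.231 MJ/m².

7.23 MJ/m²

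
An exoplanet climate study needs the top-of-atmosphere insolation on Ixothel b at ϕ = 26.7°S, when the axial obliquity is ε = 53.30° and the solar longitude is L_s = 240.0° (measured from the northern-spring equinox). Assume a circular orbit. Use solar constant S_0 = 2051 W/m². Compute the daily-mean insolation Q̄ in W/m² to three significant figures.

Q̄ ≈ 790 W/m²

Solar declination: sin δ = sin ε · sin L_s = sin 53.30° × sin 240.0° = -0.69436, so δ = -43.976°.
cos h₀ = −tan(-26.7°) tan(-43.976°) = -0.4853, h₀ = 2.0775 rad.
Bracket: h₀ sin ϕ sin δ + cos ϕ cos δ sin h₀ = 2.0775×-0.44932×-0.69436 + 0.89337×0.71963×0.87436 = 0.648159 + 0.562122 = 1.210281.
Q̄ = (S_0/π) × [bracket] = (2051/π) × 1.210281 = 790.1 W/m².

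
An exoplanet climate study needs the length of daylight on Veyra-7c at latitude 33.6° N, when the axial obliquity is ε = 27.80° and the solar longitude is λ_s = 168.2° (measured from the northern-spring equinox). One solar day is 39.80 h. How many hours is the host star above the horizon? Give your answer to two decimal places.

20.71 h

Solar declination: sin δ = sin ε · sin λ_s = sin 27.80° × sin 168.2° = 0.09537, so δ = +5.473°.
cos H₀ = −tan φ · tan δ = −tan(+33.6°) × tan(+5.473°) = -0.0637, so H₀ = 1.6345 rad = 93.65°.
Daylight = 2H₀/(2π) × 39.80 h = (1.6345/π) × 39.80 = 20.71 h.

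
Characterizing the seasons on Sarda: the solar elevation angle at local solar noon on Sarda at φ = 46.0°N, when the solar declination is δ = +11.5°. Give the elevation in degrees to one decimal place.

At local noon the hour angle is zero, so the zenith angle equals |φ − δ| = |+46.0° − (+11.500°)| = 34.500°.
Elevation = 90° − 34.500° = 55.5°.

55.5°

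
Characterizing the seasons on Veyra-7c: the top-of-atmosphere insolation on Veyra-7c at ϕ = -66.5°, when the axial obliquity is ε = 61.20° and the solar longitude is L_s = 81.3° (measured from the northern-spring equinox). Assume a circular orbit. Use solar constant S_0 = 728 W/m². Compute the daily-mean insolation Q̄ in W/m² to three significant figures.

Solar declination: sin δ = sin ε · sin L_s = sin 61.20° × sin 81.3° = 0.86622, so δ = +60.023°.
cos h₀ = −tan(-66.5°) tan(+60.023°) = 3.9871 ≥ 1 ⇒ polar night, h₀ = 0 and Q̄ = 0.

Q̄ ≈ 0.00 W/m²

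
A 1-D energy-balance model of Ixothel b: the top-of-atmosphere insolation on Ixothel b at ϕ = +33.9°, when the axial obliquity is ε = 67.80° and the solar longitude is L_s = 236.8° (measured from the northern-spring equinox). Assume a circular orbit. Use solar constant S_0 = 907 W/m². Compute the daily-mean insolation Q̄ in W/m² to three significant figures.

Q̄ ≈ 10.7 W/m²

Solar declination: sin δ = sin ε · sin L_s = sin 67.80° × sin 236.8° = -0.77474, so δ = -50.781°.
cos h₀ = −tan(+33.9°) tan(-50.781°) = 0.8234, h₀ = 0.6035 rad.
Bracket: h₀ sin ϕ sin δ + cos ϕ cos δ sin h₀ = 0.6035×0.55775×-0.77474 + 0.83001×0.63229×0.56751 = -0.260779 + 0.297833 = 0.037054.
Q̄ = (S_0/π) × [bracket] = (907/π) × 0.037054 = 10.70 W/m².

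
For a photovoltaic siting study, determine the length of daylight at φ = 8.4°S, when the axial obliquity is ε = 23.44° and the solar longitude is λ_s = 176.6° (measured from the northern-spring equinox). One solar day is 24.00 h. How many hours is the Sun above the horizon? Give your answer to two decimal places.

Solar declination: sin δ = sin ε · sin λ_s = sin 23.44° × sin 176.6° = 0.02359, so δ = +1.352°.
cos H₀ = −tan φ · tan δ = −tan(-8.4°) × tan(+1.352°) = 0.0035, so H₀ = 1.5673 rad = 89.80°.
Daylight = 2H₀/(2π) × 24.00 h = (1.5673/π) × 24.00 = 11.97 h.

11.97 h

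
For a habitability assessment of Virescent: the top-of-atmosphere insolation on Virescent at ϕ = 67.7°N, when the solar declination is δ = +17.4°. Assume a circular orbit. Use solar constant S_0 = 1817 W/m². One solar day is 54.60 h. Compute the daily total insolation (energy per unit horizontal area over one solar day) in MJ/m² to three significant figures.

cos h₀ = −tan(+67.7°) tan(+17.400°) = -0.7641, h₀ = 2.4404 rad.
Bracket: h₀ sin ϕ sin δ + cos ϕ cos δ sin h₀ = 2.4404×0.92521×0.29904 + 0.37946×0.95424×0.64510 = 0.675197 + 0.233588 = 0.908785.
Q̄ = (S_0/π) × [bracket] = (1817/π) × 0.908785 = 525.61 W/m².
Daily total = Q̄ × 54.60 h × 3600 s/h = 525.61 × 54.60 × 3600 / 10⁶ = 103.3 MJ/m².

103 MJ/m²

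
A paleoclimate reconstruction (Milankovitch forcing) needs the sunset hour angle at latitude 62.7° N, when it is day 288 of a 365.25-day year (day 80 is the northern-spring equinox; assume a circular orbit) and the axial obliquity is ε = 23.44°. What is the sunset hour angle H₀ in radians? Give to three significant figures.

H₀ = 1.23 rad

Solar longitude: λ_s = 360° × (288 − 80)/365.25 = 205.010°.
sin δ = sin 23.44° × sin 205.010° = -0.16818, so δ = -9.682°.
cos H₀ = −tan φ · tan δ = −tan(+62.7°) × tan(-9.682°) = 0.3305, so H₀ = 1.2339 rad = 70.70°.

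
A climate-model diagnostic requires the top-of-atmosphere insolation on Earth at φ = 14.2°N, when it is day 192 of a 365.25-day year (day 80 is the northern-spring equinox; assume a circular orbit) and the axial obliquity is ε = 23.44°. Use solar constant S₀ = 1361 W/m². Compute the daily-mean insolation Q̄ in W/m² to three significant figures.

Solar longitude: λ_s = 360° × (192 − 80)/365.25 = 110.390°.
sin δ = sin 23.44° × sin 110.390° = 0.37286, so δ = +21.892°.
cos H₀ = −tan(+14.2°) tan(+21.892°) = -0.1017, H₀ = 1.6727 rad.
Bracket: H₀ sin φ sin δ + cos φ cos δ sin H₀ = 1.6727×0.24531×0.37286 + 0.96945×0.92789×0.99482 = 0.152996 + 0.894883 = 1.047879.
Q̄ = (S₀/π) × [bracket] = (1361/π) × 1.047879 = 454.0 W/m².

Q̄ ≈ 454 W/m²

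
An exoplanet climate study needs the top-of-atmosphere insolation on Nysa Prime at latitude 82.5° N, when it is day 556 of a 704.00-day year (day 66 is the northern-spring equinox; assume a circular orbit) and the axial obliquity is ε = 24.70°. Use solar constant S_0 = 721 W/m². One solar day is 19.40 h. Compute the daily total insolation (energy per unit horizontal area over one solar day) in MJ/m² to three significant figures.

0.00 MJ/m²

Solar longitude: L_s = 360° × (556 − 66)/704.00 = 250.568°.
sin δ = sin 24.70° × sin 250.568° = -0.39406, so δ = -23.208°.
cos h₀ = −tan(+82.5°) tan(-23.208°) = 3.2567 ≥ 1 ⇒ polar night, h₀ = 0 and Q̄ = 0.
Daily total = Q̄ × 19.40 h × 3600 s/h = 0.00 MJ/m².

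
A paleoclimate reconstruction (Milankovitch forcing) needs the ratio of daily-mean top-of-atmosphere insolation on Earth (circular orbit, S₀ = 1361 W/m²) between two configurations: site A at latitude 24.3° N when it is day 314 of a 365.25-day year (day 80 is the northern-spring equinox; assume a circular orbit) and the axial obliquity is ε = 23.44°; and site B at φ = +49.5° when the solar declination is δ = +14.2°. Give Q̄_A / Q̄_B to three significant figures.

— Configuration A (φ=+24.3°):
Solar longitude: λ_s = 360° × (314 − 80)/365.25 = 230.637°.
sin δ = sin 23.44° × sin 230.637° = -0.30755, so δ = -17.911°.
cos H₀ = −tan(+24.3°) tan(-17.911°) = 0.1459, H₀ = 1.4243 rad.
Bracket: H₀ sin φ sin δ + cos φ cos δ sin H₀ = 1.4243×0.41151×-0.30755 + 0.91140×0.95153×0.98929 = -0.180259 + 0.857936 = 0.677677.
Q̄ = (S₀/π) × [bracket] = (1361/π) × 0.677677 = 293.58 W/m².
— Configuration B (φ=+49.5°):
cos H₀ = −tan(+49.5°) tan(+14.200°) = -0.2963, H₀ = 1.8716 rad.
Bracket: H₀ sin φ sin δ + cos φ cos δ sin H₀ = 1.8716×0.76041×0.24531 + 0.64945×0.96945×0.95510 = 0.349121 + 0.601340 = 0.950461.
Q̄ = (S₀/π) × [bracket] = (1361/π) × 0.950461 = 411.76 W/m².
Ratio Q̄_A / Q̄_B = 293.58 / 411.76 = 0.7130.

Q̄_A / Q̄_B ≈ 0.713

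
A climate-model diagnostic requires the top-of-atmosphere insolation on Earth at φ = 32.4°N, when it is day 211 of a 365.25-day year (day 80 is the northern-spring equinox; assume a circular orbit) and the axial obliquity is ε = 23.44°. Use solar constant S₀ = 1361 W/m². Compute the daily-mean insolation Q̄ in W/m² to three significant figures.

Solar longitude: λ_s = 360° × (211 − 80)/365.25 = 129.117°.
sin δ = sin 23.44° × sin 129.117° = 0.30863, so δ = +17.977°.
cos H₀ = −tan(+32.4°) tan(+17.977°) = -0.2059, H₀ = 1.7782 rad.
Bracket: H₀ sin φ sin δ + cos φ cos δ sin H₀ = 1.7782×0.53583×0.30863 + 0.84433×0.95118×0.97857 = 0.294067 + 0.785899 = 1.079966.
Q̄ = (S₀/π) × [bracket] = (1361/π) × 1.079966 = 467.9 W/m².

Q̄ ≈ 468 W/m²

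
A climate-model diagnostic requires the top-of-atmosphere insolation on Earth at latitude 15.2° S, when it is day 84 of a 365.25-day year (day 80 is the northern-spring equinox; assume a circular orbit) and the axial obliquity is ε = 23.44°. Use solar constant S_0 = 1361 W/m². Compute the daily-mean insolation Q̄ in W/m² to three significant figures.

Solar longitude: L_s = 360° × (84 − 80)/365.25 = 3.943°.
sin δ = sin 23.44° × sin 3.943° = 0.02735, so δ = +1.567°.
cos h₀ = −tan(-15.2°) tan(+1.567°) = 0.0074, h₀ = 1.5634 rad.
Bracket: h₀ sin ϕ sin δ + cos ϕ cos δ sin h₀ = 1.5634×-0.26219×0.02735 + 0.96502×0.99963×0.99997 = -0.011211 + 0.964634 = 0.953423.
Q̄ = (S_0/π) × [bracket] = (1361/π) × 0.953423 = 413.0 W/m².

Q̄ ≈ 413 W/m²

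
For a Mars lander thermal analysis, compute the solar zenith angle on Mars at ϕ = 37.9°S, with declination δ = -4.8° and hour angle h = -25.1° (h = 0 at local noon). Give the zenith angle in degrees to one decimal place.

θ_z = 40.2°

cos θ_z = sin ϕ sin δ + cos ϕ cos δ cos h = 0.051402 + 0.712064 = 0.763466.
θ_z = arccos(0.763466) = 40.2°.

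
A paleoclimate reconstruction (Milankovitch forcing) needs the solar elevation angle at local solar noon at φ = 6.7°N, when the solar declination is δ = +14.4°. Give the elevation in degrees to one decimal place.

82.3°

At local noon the hour angle is zero, so the zenith angle equals |φ − δ| = |+6.7° − (+14.400°)| = 7.700°.
Elevation = 90° − 7.700° = 82.3°.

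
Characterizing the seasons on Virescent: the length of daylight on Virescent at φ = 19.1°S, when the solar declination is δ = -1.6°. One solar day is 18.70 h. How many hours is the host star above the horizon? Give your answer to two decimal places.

9.41 h

cos H₀ = −tan φ · tan δ = −tan(-19.1°) × tan(-1.600°) = -0.0097, so H₀ = 1.5805 rad = 90.55°.
Daylight = 2H₀/(2π) × 18.70 h = (1.5805/π) × 18.70 = 9.41 h.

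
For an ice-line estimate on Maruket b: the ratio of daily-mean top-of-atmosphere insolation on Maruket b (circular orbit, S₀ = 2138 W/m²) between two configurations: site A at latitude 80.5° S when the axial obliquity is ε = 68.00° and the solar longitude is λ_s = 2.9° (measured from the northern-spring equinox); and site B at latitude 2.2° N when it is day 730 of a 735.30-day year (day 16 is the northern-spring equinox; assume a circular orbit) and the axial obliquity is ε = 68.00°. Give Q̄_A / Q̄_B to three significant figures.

Q̄_A / Q̄_B ≈ 0.101

— Configuration A (φ=-80.5°):
Solar declination: sin δ = sin ε · sin λ_s = sin 68.00° × sin 2.9° = 0.04691, so δ = +2.689°.
cos H₀ = −tan(-80.5°) tan(+2.689°) = 0.2806, H₀ = 1.2864 rad.
Bracket: H₀ sin φ sin δ + cos φ cos δ sin H₀ = 1.2864×-0.98629×0.04691 + 0.16505×0.99890×0.95982 = -0.059518 + 0.158244 = 0.098726.
Q̄ = (S₀/π) × [bracket] = (2138/π) × 0.098726 = 67.188 W/m².
— Configuration B (φ=+2.2°):
Solar longitude: λ_s = 360° × (730 − 16)/735.30 = 349.572°.
sin δ = sin 68.00° × sin 349.572° = -0.16783, so δ = -9.661°.
cos H₀ = −tan(+2.2°) tan(-9.661°) = 0.0065, H₀ = 1.5643 rad.
Bracket: H₀ sin φ sin δ + cos φ cos δ sin H₀ = 1.5643×0.03839×-0.16783 + 0.99926×0.98582×0.99998 = -0.010079 + 0.985071 = 0.974992.
Q̄ = (S₀/π) × [bracket] = (2138/π) × 0.974992 = 663.53 W/m².
Ratio Q̄_A / Q̄_B = 67.188 / 663.53 = 0.1013.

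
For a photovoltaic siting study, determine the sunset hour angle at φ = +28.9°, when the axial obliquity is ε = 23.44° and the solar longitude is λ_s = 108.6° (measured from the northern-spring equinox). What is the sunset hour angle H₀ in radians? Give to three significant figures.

Solar declination: sin δ = sin ε · sin λ_s = sin 23.44° × sin 108.6° = 0.37701, so δ = +22.149°.
cos H₀ = −tan φ · tan δ = −tan(+28.9°) × tan(+22.149°) = -0.2247, so H₀ = 1.7974 rad = 102.99°.

H₀ = 1.80 rad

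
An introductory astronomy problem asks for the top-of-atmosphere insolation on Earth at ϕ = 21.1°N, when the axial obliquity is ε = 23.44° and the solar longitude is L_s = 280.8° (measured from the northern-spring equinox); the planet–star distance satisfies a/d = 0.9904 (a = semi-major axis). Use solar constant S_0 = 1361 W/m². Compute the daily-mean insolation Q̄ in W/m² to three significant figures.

Solar declination: sin δ = sin ε · sin L_s = sin 23.44° × sin 280.8° = -0.39074, so δ = -23.001°.
cos h₀ = −tan(+21.1°) tan(-23.001°) = 0.1638, h₀ = 1.4063 rad.
Bracket: h₀ sin ϕ sin δ + cos ϕ cos δ sin h₀ = 1.4063×0.36000×-0.39074 + 0.93295×0.92050×0.98649 = -0.197819 + 0.847178 = 0.649359.
Inverse-square distance factor (a/d)² = 0.9904² = 0.980892.
Q̄ = (S_0/π) × 0.980892 × [bracket] = (1361/π) × 0.980892 × 0.649359 = 275.9 W/m².

Q̄ ≈ 276 W/m²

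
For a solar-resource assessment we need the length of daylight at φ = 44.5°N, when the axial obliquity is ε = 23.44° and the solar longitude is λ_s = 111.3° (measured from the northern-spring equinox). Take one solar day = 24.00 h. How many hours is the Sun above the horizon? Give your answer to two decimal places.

15.08 h

Solar declination: sin δ = sin ε · sin λ_s = sin 23.44° × sin 111.3° = 0.37062, so δ = +21.754°.
cos H₀ = −tan φ · tan δ = −tan(+44.5°) × tan(+21.754°) = -0.3921, so H₀ = 1.9737 rad = 113.09°.
Daylight = 2H₀/(2π) × 24.00 h = (1.9737/π) × 24.00 = 15.08 h.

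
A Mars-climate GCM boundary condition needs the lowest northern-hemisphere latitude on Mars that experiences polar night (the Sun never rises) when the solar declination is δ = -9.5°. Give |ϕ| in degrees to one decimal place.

Polar night requires cos h₀ = −tan ϕ tan δ ≥ 1, i.e. tan ϕ tan δ ≤ −1.
The boundary is |tan ϕ| · |tan δ| = 1, so |ϕ| = 90° − |δ| = 90° − 9.5° = 80.5° in the northern hemisphere.

|ϕ| = 80.5°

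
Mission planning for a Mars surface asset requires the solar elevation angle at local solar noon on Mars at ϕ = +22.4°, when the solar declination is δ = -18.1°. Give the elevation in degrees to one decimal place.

49.5°

At local noon the hour angle is zero, so the zenith angle equals |ϕ − δ| = |+22.4° − (-18.100°)| = 40.500°.
Elevation = 90° − 40.500° = 49.5°.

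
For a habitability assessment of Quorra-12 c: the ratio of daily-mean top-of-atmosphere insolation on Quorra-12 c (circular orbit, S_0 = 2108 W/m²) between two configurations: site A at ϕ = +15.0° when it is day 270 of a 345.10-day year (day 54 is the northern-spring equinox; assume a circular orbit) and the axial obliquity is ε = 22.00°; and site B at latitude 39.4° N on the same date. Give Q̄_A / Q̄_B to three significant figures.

Q̄_A / Q̄_B ≈ 1.66

— Configuration A (ϕ=+15.0°):
Solar longitude: L_s = 360° × (270 − 54)/345.10 = 225.326°.
sin δ = sin 22.00° × sin 225.326° = -0.26639, so δ = -15.450°.
cos h₀ = −tan(+15.0°) tan(-15.450°) = 0.0741, h₀ = 1.4967 rad.
Bracket: h₀ sin ϕ sin δ + cos ϕ cos δ sin h₀ = 1.4967×0.25882×-0.26639 + 0.96593×0.96387×0.99725 = -0.103193 + 0.928471 = 0.825278.
Q̄ = (S_0/π) × [bracket] = (2108/π) × 0.825278 = 553.76 W/m².
— Configuration B (ϕ=+39.4°):
cos h₀ = −tan(+39.4°) tan(-15.450°) = 0.2270, h₀ = 1.3418 rad.
Bracket: h₀ sin ϕ sin δ + cos ϕ cos δ sin h₀ = 1.3418×0.63473×-0.26639 + 0.77273×0.96387×0.97389 = -0.226879 + 0.725364 = 0.498485.
Q̄ = (S_0/π) × [bracket] = (2108/π) × 0.498485 = 334.48 W/m².
Ratio Q̄_A / Q̄_B = 553.76 / 334.48 = 1.656.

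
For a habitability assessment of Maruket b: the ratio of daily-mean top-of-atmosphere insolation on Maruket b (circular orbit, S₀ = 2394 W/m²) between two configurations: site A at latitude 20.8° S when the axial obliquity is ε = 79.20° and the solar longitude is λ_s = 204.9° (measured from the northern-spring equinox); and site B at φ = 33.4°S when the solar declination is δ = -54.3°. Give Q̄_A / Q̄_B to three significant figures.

Q̄_A / Q̄_B ≈ 0.773

— Configuration A (φ=-20.8°):
Solar declination: sin δ = sin ε · sin λ_s = sin 79.20° × sin 204.9° = -0.41358, so δ = -24.430°.
cos H₀ = −tan(-20.8°) tan(-24.430°) = -0.1726, H₀ = 1.7442 rad.
Bracket: H₀ sin φ sin δ + cos φ cos δ sin H₀ = 1.7442×-0.35511×-0.41358 + 0.93483×0.91047×0.98500 = 0.256164 + 0.838368 = 1.094532.
Q̄ = (S₀/π) × [bracket] = (2394/π) × 1.094532 = 834.07 W/m².
— Configuration B (φ=-33.4°):
cos H₀ = −tan(-33.4°) tan(-54.300°) = -0.9176, H₀ = 2.7329 rad.
Bracket: H₀ sin φ sin δ + cos φ cos δ sin H₀ = 2.7329×-0.55048×-0.81208 + 0.83485×0.58354×0.39745 = 1.221699 + 0.193625 = 1.415324.
Q̄ = (S₀/π) × [bracket] = (2394/π) × 1.415324 = 1078.5 W/m².
Ratio Q̄_A / Q̄_B = 834.07 / 1078.5 = 0.7734.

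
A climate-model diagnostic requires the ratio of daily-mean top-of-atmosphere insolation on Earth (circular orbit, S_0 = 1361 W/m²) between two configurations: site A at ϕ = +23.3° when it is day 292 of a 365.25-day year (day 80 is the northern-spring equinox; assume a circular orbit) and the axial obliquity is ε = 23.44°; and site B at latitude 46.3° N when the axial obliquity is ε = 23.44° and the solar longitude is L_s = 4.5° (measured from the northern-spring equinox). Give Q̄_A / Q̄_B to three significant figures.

— Configuration A (ϕ=+23.3°):
Solar longitude: L_s = 360° × (292 − 80)/365.25 = 208.953°.
sin δ = sin 23.44° × sin 208.953° = -0.19256, so δ = -11.103°.
cos h₀ = −tan(+23.3°) tan(-11.103°) = 0.0845, h₀ = 1.4862 rad.
Bracket: h₀ sin ϕ sin δ + cos ϕ cos δ sin h₀ = 1.4862×0.39555×-0.19256 + 0.91845×0.98128×0.99642 = -0.113200 + 0.898030 = 0.784830.
Q̄ = (S_0/π) × [bracket] = (1361/π) × 0.784830 = 340.00 W/m².
— Configuration B (ϕ=+46.3°):
Solar declination: sin δ = sin ε · sin L_s = sin 23.44° × sin 4.5° = 0.03121, so δ = +1.788°.
cos h₀ = −tan(+46.3°) tan(+1.788°) = -0.0327, h₀ = 1.6035 rad.
Bracket: h₀ sin ϕ sin δ + cos ϕ cos δ sin h₀ = 1.6035×0.72297×0.03121 + 0.69088×0.99951×0.99947 = 0.036181 + 0.690175 = 0.726356.
Q̄ = (S_0/π) × [bracket] = (1361/π) × 0.726356 = 314.67 W/m².
Ratio Q̄_A / Q̄_B = 340.00 / 314.67 = 1.080.

Q̄_A / Q̄_B ≈ 1.08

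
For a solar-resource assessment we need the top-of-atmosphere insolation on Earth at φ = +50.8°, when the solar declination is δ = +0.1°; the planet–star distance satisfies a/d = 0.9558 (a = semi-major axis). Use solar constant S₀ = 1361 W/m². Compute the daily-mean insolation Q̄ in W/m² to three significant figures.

Q̄ ≈ 251 W/m²

cos H₀ = −tan(+50.8°) tan(+0.100°) = -0.0021, H₀ = 1.5729 rad.
Bracket: H₀ sin φ sin δ + cos φ cos δ sin H₀ = 1.5729×0.77494×0.00175 + 0.63203×1.00000×1.00000 = 0.002133 + 0.632030 = 0.634163.
Inverse-square distance factor (a/d)² = 0.9558² = 0.913554.
Q̄ = (S₀/π) × 0.913554 × [bracket] = (1361/π) × 0.913554 × 0.634163 = 251.0 W/m².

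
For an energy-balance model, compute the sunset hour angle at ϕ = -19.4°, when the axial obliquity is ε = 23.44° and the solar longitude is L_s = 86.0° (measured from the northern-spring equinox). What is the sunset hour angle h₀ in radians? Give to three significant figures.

Solar declination: sin δ = sin ε · sin L_s = sin 23.44° × sin 86.0° = 0.39682, so δ = +23.380°.
cos h₀ = −tan ϕ · tan δ = −tan(-19.4°) × tan(+23.380°) = 0.1522, so h₀ = 1.4180 rad = 81.24°.

h₀ = 1.42 rad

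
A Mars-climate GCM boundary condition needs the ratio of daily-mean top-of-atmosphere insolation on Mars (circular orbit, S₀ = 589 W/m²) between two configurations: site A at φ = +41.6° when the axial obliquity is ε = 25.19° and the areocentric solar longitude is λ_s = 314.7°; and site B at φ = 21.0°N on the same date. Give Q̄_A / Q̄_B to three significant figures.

Q̄_A / Q̄_B ≈ 0.586

— Configuration A (φ=+41.6°):
sin δ = sin 25.19° × sin 314.7° = -0.30253, so δ = -17.610°.
cos H₀ = −tan(+41.6°) tan(-17.610°) = 0.2818, H₀ = 1.2851 rad.
Bracket: H₀ sin φ sin δ + cos φ cos δ sin H₀ = 1.2851×0.66393×-0.30253 + 0.74780×0.95314×0.95947 = -0.258124 + 0.683870 = 0.425746.
Q̄ = (S₀/π) × [bracket] = (589/π) × 0.425746 = 79.821 W/m².
— Configuration B (φ=+21.0°):
cos H₀ = −tan(+21.0°) tan(-17.610°) = 0.1218, H₀ = 1.4487 rad.
Bracket: H₀ sin φ sin δ + cos φ cos δ sin H₀ = 1.4487×0.35837×-0.30253 + 0.93358×0.95314×0.99255 = -0.157065 + 0.883203 = 0.726138.
Q̄ = (S₀/π) × [bracket] = (589/π) × 0.726138 = 136.14 W/m².
Ratio Q̄_A / Q̄_B = 79.821 / 136.14 = 0.5863.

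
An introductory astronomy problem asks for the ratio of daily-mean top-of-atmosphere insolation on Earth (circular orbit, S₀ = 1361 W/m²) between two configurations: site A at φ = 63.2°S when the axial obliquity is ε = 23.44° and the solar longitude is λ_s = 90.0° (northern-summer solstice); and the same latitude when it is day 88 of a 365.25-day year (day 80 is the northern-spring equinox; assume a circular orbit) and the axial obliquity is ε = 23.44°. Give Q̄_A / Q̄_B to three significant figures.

— Configuration A (φ=-63.2°):
Solar declination: sin δ = sin ε · sin λ_s = sin 23.44° × sin 90.0° = 0.39779, so δ = +23.440°.
cos H₀ = −tan(-63.2°) tan(+23.440°) = 0.8583, H₀ = 0.5388 rad.
Bracket: H₀ sin φ sin δ + cos φ cos δ sin H₀ = 0.5388×-0.89259×0.39779 + 0.45088×0.91748×0.51312 = -0.191308 + 0.212264 = 0.020956.
Q̄ = (S₀/π) × [bracket] = (1361/π) × 0.020956 = 9.0786 W/m².
— Configuration B (φ=-63.2°):
Solar longitude: λ_s = 360° × (88 − 80)/365.25 = 7.885°.
sin δ = sin 23.44° × sin 7.885° = 0.05457, so δ = +3.128°.
cos H₀ = −tan(-63.2°) tan(+3.128°) = 0.1082, H₀ = 1.4624 rad.
Bracket: H₀ sin φ sin δ + cos φ cos δ sin H₀ = 1.4624×-0.89259×0.05457 + 0.45088×0.99851×0.99413 = -0.071232 + 0.447565 = 0.376333.
Q̄ = (S₀/π) × [bracket] = (1361/π) × 0.376333 = 163.03 W/m².
Ratio Q̄_A / Q̄_B = 9.0786 / 163.03 = 0.05569.

Q̄_A / Q̄_B ≈ 0.0557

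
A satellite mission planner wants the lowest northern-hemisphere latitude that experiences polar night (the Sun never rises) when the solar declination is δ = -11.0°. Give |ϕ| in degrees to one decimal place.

|ϕ| = 79.0°

Polar night requires cos h₀ = −tan ϕ tan δ ≥ 1, i.e. tan ϕ tan δ ≤ −1.
The boundary is |tan ϕ| · |tan δ| = 1, so |ϕ| = 90° − |δ| = 90° − 11.0° = 79.0° in the northern hemisphere.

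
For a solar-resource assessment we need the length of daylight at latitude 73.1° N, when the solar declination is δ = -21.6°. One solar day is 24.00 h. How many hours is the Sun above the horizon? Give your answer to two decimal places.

cos H₀ = −tan φ · tan δ = 1.3032 ≥ 1, so the Sun never rises (polar night) and H₀ = 0.
Daylight = 2H₀/(2π) × 24.00 h = (0.0000/π) × 24.00 = 0.00 h.

0.00 h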